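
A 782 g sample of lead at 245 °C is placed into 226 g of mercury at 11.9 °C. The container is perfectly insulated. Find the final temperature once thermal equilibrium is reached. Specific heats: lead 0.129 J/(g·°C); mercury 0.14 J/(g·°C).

T_f ≈ 189.3 °C

Heat gained plus heat lost sum to zero:
782×0.129×(T − 245) + 226×0.14×(T − 11.9) = 0
(100.88 + 31.64) T = 100.88×245 + 31.64×11.9
T ≈ 189.35 °C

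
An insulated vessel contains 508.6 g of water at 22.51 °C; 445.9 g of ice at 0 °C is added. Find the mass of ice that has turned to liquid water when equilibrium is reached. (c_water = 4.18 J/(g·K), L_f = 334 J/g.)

Cooling the water to 0 °C releases 508.6×4.18×22.51 = 47855 J.
To melt every bit of ice: 445.9×334 = 148931 J.
Since 47855 < 148931 J, not all the ice melts; equilibrium is at 0 °C.
Mass melted = 47855/334 ≈ 143.3 g.

m_melted ≈ 143 g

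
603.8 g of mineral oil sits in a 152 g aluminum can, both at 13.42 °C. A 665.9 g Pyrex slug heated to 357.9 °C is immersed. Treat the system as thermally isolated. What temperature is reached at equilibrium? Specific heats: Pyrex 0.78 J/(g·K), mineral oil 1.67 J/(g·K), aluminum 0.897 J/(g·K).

Conservation of energy gives ΣQ = 0:
665.9×0.78×(T − 357.9) + 603.8×1.67×(T − 13.42) + 152×0.897×(T − 13.42) = 0
519.4(T − 357.9) + 1008.3(T − 13.42) + 136.34(T − 13.42) = 0
(519.4 + 1008.3 + 136.34) T = 519.4×357.9 + 1008.3×13.42 + 136.34×13.42
T ≈ 120.94 °C

T_f ≈ 120.9 °C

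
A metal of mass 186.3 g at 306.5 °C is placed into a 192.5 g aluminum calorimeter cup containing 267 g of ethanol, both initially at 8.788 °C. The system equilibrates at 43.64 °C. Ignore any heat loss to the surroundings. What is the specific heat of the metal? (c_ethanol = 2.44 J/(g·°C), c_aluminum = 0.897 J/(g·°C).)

c ≈ 0.587 J/(g·°C)

Let T be the final temperature. ΣQ_i = 0:
186.3·c·(43.64 − 306.5) + 267·2.44·(43.64 − 8.788) + 192.5·0.897·(43.64 − 8.788) = 0
-48971 c = -28723
c = -28723/-48971 ≈ 0.5865 J/(g·°C)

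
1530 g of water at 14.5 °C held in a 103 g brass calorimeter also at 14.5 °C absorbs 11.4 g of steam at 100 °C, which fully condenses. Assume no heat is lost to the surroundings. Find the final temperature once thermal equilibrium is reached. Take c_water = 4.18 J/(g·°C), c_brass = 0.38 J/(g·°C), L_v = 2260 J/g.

T_f ≈ 19.1 °C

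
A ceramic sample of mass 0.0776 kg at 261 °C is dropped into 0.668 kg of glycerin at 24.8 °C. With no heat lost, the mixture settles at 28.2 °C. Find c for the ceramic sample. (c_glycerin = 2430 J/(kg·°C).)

Heat lost by the ceramic sample = heat gained by the glycerin:
0.0776×c×(261 − 28.2) = 0.668×2430×(28.2 − 24.8)
18.07 c = 5519  ⇒  c ≈ 305.5 J/(kg·°C)

c ≈ 306 J/(kg·°C)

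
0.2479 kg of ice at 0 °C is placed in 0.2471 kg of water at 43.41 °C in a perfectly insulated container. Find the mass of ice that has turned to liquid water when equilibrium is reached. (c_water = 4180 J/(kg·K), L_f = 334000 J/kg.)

m_melted ≈ 0.134 kg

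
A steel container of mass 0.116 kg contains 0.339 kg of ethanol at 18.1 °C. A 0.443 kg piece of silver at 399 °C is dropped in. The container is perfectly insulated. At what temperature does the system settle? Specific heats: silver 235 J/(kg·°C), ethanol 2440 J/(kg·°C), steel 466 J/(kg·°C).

T_f ≈ 58.3 °C

Setting the total heat transfer to zero:
0.443×235×(T − 399) + 0.339×2440×(T − 18.1) + 0.116×466×(T − 18.1) = 0
104.11(T − 399) + 827.16(T − 18.1) + 54.06(T − 18.1) = 0
(104.11 + 827.16 + 54.06) T = 104.11×399 + 827.16×18.1 + 54.06×18.1
T = 57488/985.32 ≈ 58.34 °C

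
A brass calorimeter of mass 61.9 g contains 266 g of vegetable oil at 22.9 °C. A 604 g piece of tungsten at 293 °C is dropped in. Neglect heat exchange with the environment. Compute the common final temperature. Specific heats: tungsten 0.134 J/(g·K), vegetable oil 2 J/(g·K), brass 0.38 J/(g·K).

T_f ≈ 57.2 °C

Net heat exchanged in the isolated system is zero:
604*0.134*(T − 293) + 266*2*(T − 22.9) + 61.9*0.38*(T − 22.9) = 0
80.94(T − 293) + 532(T − 22.9) + 23.52(T − 22.9) = 0
636.46 T = 36436
T = 36436/636.46 ≈ 57.25 °C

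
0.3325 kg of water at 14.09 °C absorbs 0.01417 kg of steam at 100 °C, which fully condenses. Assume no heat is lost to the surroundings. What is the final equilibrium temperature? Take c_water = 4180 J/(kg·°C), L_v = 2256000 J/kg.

Taking heat into each body as positive, Σ m c ΔT = 0:
condense steam: −0.01417·2256000 = −31968
  condensed water 100 °C→T: 59.23(T − 100)
  original water: 1389.9(T − 14.09)
1449.1 T = 31968 + 5923.1 + 19583 = 57474
T ≈ 39.66 °C, under the boiling point, so the assumption holds.

T_f ≈ 39.7 °C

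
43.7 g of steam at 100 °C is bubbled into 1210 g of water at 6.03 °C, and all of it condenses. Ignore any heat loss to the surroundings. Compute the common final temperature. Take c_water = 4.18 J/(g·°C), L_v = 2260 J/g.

T_f ≈ 28.2 °C

Heat gained plus heat lost sum to zero:
steam→water at 100 °C releases m L_v = 43.7·2260 = 98762
  condensed water 100 °C→T: 182.67(T − 100)
  original water: 5057.8(T − 6.03)
5240.5 T = 98762 + 18267 + 30499 = 147527
T ≈ 28.15 °C — below 100 °C, confirming all the steam condensed.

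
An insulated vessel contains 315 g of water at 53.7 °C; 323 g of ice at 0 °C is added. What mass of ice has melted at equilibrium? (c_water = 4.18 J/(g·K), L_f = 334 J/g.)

Cooling the water to 0 °C releases 315·4.18·53.7 = 70707 J.
Fully melting the ice requires m_ice L_f = 323·334 = 107882 J.
Since 70707 < 107882 J, not all the ice melts; equilibrium is at 0 °C.
Mass melted = 70707/334 ≈ 211.7 g.

m_melted ≈ 212 g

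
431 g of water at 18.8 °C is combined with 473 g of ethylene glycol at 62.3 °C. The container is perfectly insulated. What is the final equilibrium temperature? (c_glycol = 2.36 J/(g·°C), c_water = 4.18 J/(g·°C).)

Heat lost by the glycol equals heat gained by the water:
473*2.36*(62.3 − T) = 431*4.18*(T − 18.8)
1116.3(62.3 − T) = 1801.6(T − 18.8)
2917.9 T = 103414  ⇒  T ≈ 35.44 °C

T_f ≈ 35.4 °C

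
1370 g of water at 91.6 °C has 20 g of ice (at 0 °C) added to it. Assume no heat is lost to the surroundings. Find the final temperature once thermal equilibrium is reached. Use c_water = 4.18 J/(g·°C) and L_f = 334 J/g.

T_f ≈ 89.1 °C

Heat gained plus heat lost sum to zero:
melt ice: 20×334 = 6680; meltwater 0→T: 20×4.18×T = 83.6 T; water: 5726.6(T − 91.6)
5810.2 T = 524557 − 6680 = 517877
T ≈ 89.13 °C — above 0 °C, consistent with complete melting.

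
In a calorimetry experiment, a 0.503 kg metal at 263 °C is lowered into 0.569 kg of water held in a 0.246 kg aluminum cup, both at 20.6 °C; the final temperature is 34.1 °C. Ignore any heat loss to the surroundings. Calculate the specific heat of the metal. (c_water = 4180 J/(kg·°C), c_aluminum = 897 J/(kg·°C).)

Conservation of energy gives ΣQ = 0:
0.503·c·(34.1 − 263) + 0.569·4180·(34.1 − 20.6) + 0.246·897·(34.1 − 20.6) = 0
-115.14 c = -35088
c = -35088/-115.14 ≈ 304.7 J/(kg·°C)

c ≈ 305 J/(kg·°C)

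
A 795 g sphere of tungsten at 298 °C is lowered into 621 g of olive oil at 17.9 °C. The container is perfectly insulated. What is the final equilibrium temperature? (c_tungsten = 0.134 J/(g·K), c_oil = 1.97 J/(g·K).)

Net heat exchanged in the isolated system is zero:
795×0.134×(T − 298) + 621×1.97×(T − 17.9) = 0
106.53(T − 298) + 1223.4(T − 17.9) = 0
1329.9 T = 53644
T = 53644 / 1329.9 = 40.3 °C

T_f ≈ 40.3 °C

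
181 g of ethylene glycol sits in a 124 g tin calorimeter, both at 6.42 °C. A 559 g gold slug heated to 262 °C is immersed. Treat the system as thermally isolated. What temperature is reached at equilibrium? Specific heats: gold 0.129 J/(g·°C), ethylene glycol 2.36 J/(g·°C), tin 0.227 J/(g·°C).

T_f ≈ 41.4 °C

Setting the total heat transfer to zero:
559·0.129·(T − 262) + 181·2.36·(T − 6.42) + 124·0.227·(T − 6.42) = 0
(72.11 + 427.16 + 28.15) T = 72.11·262 + 427.16·6.42 + 28.15·6.42
T = 21816 / 527.42 = 41.4 °C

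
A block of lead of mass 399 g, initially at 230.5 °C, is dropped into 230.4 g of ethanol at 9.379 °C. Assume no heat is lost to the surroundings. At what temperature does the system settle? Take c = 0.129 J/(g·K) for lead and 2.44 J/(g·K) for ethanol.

Energy conservation, ΣQ = 0:
399×0.129×(T − 230.5) + 230.4×2.44×(T − 9.379) = 0
51.47(T − 230.5) + 562.18(T − 9.379) = 0
(51.47 + 562.18) T = 51.47×230.5 + 562.18×9.379
T = 17137/613.65 ≈ 27.93 °C

T_f ≈ 27.9 °C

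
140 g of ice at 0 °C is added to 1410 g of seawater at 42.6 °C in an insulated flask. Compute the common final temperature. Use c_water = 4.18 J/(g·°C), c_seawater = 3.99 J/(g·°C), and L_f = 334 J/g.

T_f ≈ 31.1 °C

Setting the total heat transfer to zero:
fusion: m_ice L_f = 140×334 = 46760
  meltwater 0→T: 140×4.18×T = 585.2 T
  seawater: 5625.9(T − 42.6)
6211.1 T = 239663 − 46760 = 192903
T ≈ 31.06 °C — above 0 °C, consistent with complete melting.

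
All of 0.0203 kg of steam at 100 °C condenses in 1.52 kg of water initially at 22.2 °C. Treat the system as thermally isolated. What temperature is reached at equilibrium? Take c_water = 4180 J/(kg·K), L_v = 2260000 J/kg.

Let T be the final temperature. ΣQ_i = 0:
steam→water at 100 °C releases m L_v = 0.0203·2260000 = 45878
  condensate cools 100→T: 0.0203·4180·(T − 100) = 84.85(T − 100)
  original water: 6353.6(T − 22.2)
6438.5 T = 45878 + 8485.4 + 141050 = 195413
T ≈ 30.35 °C — below 100 °C, confirming all the steam condensed.

T_f ≈ 30.4 °C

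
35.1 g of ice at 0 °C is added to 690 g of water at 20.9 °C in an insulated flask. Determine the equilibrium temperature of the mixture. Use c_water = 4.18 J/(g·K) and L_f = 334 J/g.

T_f ≈ 16.0 °C

Taking heat into each body as positive, Σ m c ΔT = 0:
latent heat to melt: 35.1·334 = 11723; warm the meltwater: 146.72 T; water cools: 690·4.18·(T − 20.9) = 2884.2(T − 20.9)
3030.9 T = 60280 − 11723 = 48556
T ≈ 16.02 °C — above 0 °C, consistent with complete melting.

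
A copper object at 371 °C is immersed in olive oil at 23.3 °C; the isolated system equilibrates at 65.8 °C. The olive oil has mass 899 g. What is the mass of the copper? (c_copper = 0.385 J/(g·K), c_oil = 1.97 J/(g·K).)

Taking heat into each body as positive, Σ m c ΔT = 0:
m×0.385×(65.8 − 371) + 899×1.97×(65.8 − 23.3) = 0
-117.5 m = -75269
m = -75269/-117.5 ≈ 640.6 g

m ≈ 641 g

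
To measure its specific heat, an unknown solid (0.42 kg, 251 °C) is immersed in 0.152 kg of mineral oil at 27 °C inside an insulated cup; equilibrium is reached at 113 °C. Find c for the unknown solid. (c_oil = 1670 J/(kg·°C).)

c ≈ 377 J/(kg·°C)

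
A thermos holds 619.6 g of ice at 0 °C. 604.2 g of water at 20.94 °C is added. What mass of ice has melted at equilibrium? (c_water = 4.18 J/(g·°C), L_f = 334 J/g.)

m_melted ≈ 158 g

Water can give up m c ΔT = 604.2×4.18×20.94 = 52885 J before reaching 0 °C.
To melt every bit of ice: 619.6×334 = 206946 J.
That's not enough to melt it all — equilibrium is at 0 °C with ice remaining.
m_melted×334 = 52885  ⇒  m_melted ≈ 158.3 g.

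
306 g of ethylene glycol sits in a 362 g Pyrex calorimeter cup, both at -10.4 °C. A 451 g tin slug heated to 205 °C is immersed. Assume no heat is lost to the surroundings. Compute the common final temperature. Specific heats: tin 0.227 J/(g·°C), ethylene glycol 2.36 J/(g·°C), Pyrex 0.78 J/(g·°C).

T_f = Σ m_i c_i T_i / Σ m_i c_i:
T_f = (102.38·205 + 722.16·(-10.4) + 282.36·(-10.4)) / (102.38 + 722.16 + 282.36)
    = 10540 / 1106.9 ≈ 9.52 °C

T_f ≈ 9.5 °C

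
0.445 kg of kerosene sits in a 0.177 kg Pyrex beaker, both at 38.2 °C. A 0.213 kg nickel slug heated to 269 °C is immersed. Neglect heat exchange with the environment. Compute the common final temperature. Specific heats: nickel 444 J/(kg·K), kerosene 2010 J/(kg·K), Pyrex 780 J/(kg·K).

Energy conservation, ΣQ = 0:
0.213×444×(T − 269) + 0.445×2010×(T − 38.2) + 0.177×780×(T − 38.2) = 0
94.57(T − 269) + 894.45(T − 38.2) + 138.06(T − 38.2) = 0
(94.57 + 894.45 + 138.06) T = 94.57×269 + 894.45×38.2 + 138.06×38.2
T ≈ 57.57 °C

T_f ≈ 57.6 °C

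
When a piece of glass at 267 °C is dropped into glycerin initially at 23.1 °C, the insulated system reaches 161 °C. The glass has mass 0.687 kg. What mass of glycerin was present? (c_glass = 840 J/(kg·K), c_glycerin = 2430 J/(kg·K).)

m ≈ 0.183 kg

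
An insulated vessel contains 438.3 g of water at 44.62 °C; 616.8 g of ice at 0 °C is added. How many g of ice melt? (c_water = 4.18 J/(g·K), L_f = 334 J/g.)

Cooling the water to 0 °C releases 438.3×4.18×44.62 = 81748 J.
To melt every bit of ice: 616.8×334 = 206011 J.
Since 81748 < 206011 J, not all the ice melts; equilibrium is at 0 °C.
Mass melted = 81748/334 ≈ 244.8 g.

m_melted ≈ 245 g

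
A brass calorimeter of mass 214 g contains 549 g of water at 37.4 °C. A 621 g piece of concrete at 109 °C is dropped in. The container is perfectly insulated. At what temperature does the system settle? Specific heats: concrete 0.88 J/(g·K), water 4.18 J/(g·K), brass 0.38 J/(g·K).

T_f ≈ 50.8 °C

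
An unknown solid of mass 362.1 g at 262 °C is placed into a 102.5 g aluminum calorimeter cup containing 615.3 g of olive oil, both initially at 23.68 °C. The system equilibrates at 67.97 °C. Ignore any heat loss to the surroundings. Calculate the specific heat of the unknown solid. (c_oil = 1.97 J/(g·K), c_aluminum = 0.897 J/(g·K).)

c ≈ 0.822 J/(g·K)

Let T be the final temperature. ΣQ_i = 0:
362.1×c×(67.97 − 262) + 615.3×1.97×(67.97 − 23.68) + 102.5×0.897×(67.97 − 23.68) = 0
-70258 c = -57758
c = -57758/-70258 ≈ 0.8221 J/(g·K)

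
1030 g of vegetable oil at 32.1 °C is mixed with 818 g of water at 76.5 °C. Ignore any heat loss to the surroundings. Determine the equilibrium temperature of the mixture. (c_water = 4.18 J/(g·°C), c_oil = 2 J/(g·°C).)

T_f ≈ 59.8 °C

Heat gained plus heat lost sum to zero:
818×4.18×(T − 76.5) + 1030×2×(T − 32.1) = 0
5479.2 T = 327698
T = 327698/5479.2 ≈ 59.81 °C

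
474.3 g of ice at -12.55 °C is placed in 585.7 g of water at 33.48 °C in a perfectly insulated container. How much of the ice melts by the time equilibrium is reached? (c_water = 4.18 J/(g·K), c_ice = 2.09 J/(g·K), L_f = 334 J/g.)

m_melted ≈ 208 g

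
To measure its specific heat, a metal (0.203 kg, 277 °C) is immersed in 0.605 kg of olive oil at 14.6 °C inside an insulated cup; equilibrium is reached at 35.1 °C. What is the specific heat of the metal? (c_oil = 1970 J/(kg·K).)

c ≈ 498 J/(kg·K)

Taking heat into each body as positive, Σ m c ΔT = 0:
0.203×c×(35.1 − 277) + 0.605×1970×(35.1 − 14.6) = 0
-49.11 c = -24433
c = -24433/-49.11 ≈ 497.6 J/(kg·K)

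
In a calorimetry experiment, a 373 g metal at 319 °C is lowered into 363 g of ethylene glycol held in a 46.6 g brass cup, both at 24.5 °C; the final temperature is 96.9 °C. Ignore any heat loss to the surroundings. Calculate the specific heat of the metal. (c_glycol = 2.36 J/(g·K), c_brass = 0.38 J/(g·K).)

Heat gained plus heat lost sum to zero:
373×c×(96.9 − 319) + 363×2.36×(96.9 − 24.5) + 46.6×0.38×(96.9 − 24.5) = 0
-82843 c = -63306
c = -63306/-82843 ≈ 0.7642 J/(g·K)

c ≈ 0.764 J/(g·K)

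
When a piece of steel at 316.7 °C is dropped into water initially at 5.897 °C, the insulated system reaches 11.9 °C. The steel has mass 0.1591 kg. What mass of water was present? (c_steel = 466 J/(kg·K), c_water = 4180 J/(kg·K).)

m ≈ 0.901 kg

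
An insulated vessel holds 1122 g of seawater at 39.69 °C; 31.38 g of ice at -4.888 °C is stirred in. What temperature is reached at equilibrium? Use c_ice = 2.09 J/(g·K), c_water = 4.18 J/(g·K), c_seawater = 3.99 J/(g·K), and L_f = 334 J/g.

T_f ≈ 36.2 °C

Net heat exchanged in the isolated system is zero:
ice -4.888→0 °C: 31.38×2.09×4.888 = 320.58
  melt ice: 31.38×334 = 10481
  meltwater 0→T: 31.38×4.18×T = 131.17 T
  seawater cools: 1122×3.99×(T − 39.69) = 4476.8(T − 39.69)
4607.9 T = 177683 − 10801 = 166882
T ≈ 36.22 °C — above 0 °C, consistent with complete melting.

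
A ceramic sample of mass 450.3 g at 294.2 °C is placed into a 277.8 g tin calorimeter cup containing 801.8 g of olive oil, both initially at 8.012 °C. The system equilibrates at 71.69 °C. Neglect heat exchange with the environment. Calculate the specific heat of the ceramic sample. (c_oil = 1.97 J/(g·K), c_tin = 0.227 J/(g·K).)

c ≈ 1.04 J/(g·K)

Let T be the final temperature. ΣQ_i = 0:
450.3·c·(71.69 − 294.2) + 801.8·1.97·(71.69 − 8.012) + 277.8·0.227·(71.69 − 8.012) = 0
-100196 c = -104598
c = -104598/-100196 ≈ 1.044 J/(g·K)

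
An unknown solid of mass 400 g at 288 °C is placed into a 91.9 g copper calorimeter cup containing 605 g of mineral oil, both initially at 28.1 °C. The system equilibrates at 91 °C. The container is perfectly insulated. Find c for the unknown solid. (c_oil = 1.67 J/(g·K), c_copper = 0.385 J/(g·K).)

c ≈ 0.835 J/(g·K)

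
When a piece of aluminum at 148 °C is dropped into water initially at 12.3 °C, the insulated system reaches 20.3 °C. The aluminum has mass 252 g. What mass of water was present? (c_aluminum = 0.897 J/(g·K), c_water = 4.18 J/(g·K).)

|Q_aluminum| = |Q_water|:
252·0.897·(148 − 20.3) = m·4.18·(20.3 − 12.3)
33.44 m = 28866  ⇒  m ≈ 863.2 g

m ≈ 863 g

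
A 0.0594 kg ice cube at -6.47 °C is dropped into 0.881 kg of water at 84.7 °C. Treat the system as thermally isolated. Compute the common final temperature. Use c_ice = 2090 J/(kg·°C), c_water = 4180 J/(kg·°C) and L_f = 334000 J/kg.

Conservation of energy gives ΣQ = 0:
warm ice to 0 °C: 0.0594·2090·(0 − (-6.47)) = 803.22
  latent heat to melt: 0.0594·334000 = 19840
  meltwater 0→T: 0.0594·4180·T = 248.29 T
  water: 3682.6(T − 84.7)
3930.9 T = 311915 − 20643 = 291272
T ≈ 74.10 °C — above 0 °C, consistent with complete melting.

T_f ≈ 74.1 °C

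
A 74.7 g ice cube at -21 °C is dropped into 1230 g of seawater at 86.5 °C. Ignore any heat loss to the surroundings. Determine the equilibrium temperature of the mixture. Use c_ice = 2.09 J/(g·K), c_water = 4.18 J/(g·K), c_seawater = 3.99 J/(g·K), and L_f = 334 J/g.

T_f ≈ 75.9 °C

Taking heat into each body as positive, Σ m c ΔT = 0:
warm ice to 0 °C: 74.7·2.09·(0 − (-21)) = 3278.6
  melt ice: 74.7·334 = 24950
  warm the meltwater: 312.25 T
  seawater: 4907.7(T − 86.5)
5219.9 T = 424516 − 28228 = 396288
T ≈ 75.92 °C. Since T > 0 °C, the all-ice-melts assumption holds.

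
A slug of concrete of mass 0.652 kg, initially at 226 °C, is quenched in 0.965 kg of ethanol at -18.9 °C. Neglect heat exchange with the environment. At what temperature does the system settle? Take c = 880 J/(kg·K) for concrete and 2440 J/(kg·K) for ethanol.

T_f ≈ 29.1 °C

Let T be the final temperature. ΣQ_i = 0:
0.652·880·(T − 226) + 0.965·2440·(T − (-18.9)) = 0
573.76(T − 226) + 2354.6(T − (-18.9)) = 0
2928.4 T = 85168
T = 85168/2928.4 ≈ 29.08 °C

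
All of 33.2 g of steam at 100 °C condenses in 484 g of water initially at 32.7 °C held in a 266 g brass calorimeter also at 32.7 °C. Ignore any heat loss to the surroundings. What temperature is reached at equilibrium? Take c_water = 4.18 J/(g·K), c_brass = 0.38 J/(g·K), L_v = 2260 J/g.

Setting the total heat transfer to zero:
steam→water at 100 °C releases m L_v = 33.2·2260 = 75032
  condensate cools 100→T: 33.2·4.18·(T − 100) = 138.78(T − 100)
  water warms: 484·4.18·(T − 32.7) = 2023.1(T − 32.7)
  brass cup: 266·0.38·(T − 32.7) = 101.08(T − 32.7)
2263 T = 75032 + 13878 + 69461 = 158371
T ≈ 69.98 °C — below 100 °C, confirming all the steam condensed.

T_f ≈ 70.0 °C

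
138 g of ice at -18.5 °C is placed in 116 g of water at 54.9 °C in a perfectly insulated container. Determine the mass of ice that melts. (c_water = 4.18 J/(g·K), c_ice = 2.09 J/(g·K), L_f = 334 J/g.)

m_melted ≈ 63.7 g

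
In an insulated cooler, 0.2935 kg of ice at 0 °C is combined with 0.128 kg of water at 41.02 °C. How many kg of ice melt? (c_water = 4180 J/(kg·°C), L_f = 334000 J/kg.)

m_melted ≈ 0.0657 kg

Cooling the water to 0 °C releases 0.128·4180·41.02 = 21947 J.
Melting all 0.2935 kg of ice would need 0.2935·334000 = 98029 J.
Since 21947 < 98029 J, not all the ice melts; equilibrium is at 0 °C.
m_melt = 21947 / L_f = 0.06571 kg.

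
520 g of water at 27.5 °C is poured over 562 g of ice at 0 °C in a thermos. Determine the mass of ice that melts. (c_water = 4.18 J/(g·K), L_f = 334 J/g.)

Water can give up m c ΔT = 520×4.18×27.5 = 59774 J before reaching 0 °C.
Melting all 562 g of ice would need 562×334 = 187708 J.
That's not enough to melt it all — equilibrium is at 0 °C with ice remaining.
m_melted×334 = 59774  ⇒  m_melted ≈ 179 g.

m_melted ≈ 179 g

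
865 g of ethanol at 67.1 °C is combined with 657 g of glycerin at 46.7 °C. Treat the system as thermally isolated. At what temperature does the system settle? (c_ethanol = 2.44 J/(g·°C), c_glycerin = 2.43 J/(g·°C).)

T_f ≈ 58.3 °C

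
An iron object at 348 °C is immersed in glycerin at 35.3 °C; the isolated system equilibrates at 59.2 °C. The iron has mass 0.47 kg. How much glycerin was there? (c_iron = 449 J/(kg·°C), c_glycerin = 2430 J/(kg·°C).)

Let T be the final temperature. ΣQ_i = 0:
0.47×449×(59.2 − 348) + m×2430×(59.2 − 35.3) = 0
58077 m = 60945
m = 60945/58077 ≈ 1.049 kg

m ≈ 1.05 kg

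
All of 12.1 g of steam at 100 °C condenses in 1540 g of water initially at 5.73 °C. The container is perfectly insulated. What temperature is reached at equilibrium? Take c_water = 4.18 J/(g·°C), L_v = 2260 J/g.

T_f ≈ 10.7 °C

Energy conservation, ΣQ = 0:
condense steam: −12.1×2260 = −27346; condensed water 100 °C→T: 50.58(T − 100); water warms: 1540×4.18×(T − 5.73) = 6437.2(T − 5.73)
6487.8 T = 27346 + 5057.8 + 36885 = 69289
T ≈ 10.68 °C (< 100 °C, so full condensation is consistent).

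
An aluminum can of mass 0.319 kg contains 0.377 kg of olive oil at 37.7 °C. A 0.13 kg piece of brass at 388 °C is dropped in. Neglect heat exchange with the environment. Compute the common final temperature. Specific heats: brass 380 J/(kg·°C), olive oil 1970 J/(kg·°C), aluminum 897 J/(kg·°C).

Conservation of energy gives ΣQ = 0:
0.13·380·(T − 388) + 0.377·1970·(T − 37.7) + 0.319·897·(T − 37.7) = 0
49.4(T − 388) + 742.69(T − 37.7) + 286.14(T − 37.7) = 0
(49.4 + 742.69 + 286.14) T = 49.4·388 + 742.69·37.7 + 286.14·37.7
T ≈ 53.75 °C

T_f ≈ 53.7 °C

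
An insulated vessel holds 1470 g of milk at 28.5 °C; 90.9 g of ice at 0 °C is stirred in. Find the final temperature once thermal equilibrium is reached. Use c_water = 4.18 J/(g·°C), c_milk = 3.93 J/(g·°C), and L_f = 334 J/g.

T_f ≈ 21.8 °C

Sum of m c ΔT and latent-heat terms is zero:
latent heat to melt: 90.9×334 = 30361; warm the meltwater: 379.96 T; milk: 5777.1(T − 28.5)
6157.1 T = 164647 − 30361 = 134287
T ≈ 21.81 °C. Since T > 0 °C, the all-ice-melts assumption holds.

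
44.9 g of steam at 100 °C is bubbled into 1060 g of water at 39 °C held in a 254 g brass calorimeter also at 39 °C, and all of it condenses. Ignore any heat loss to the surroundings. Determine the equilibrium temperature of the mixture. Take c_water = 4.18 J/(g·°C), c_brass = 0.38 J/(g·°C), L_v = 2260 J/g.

T_f ≈ 62.9 °C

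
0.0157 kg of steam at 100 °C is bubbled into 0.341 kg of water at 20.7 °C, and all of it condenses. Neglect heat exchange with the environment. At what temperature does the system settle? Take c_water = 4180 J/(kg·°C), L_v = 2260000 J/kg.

Sum of m c ΔT and latent-heat terms is zero:
latent heat released on condensation: 0.0157·2260000 = 35482; condensed water 100 °C→T: 65.63(T − 100); water warms: 0.341·4180·(T − 20.7) = 1425.4(T − 20.7)
1491 T = 35482 + 6562.6 + 29505 = 71550
T ≈ 47.99 °C, under the boiling point, so the assumption holds.

T_f ≈ 48.0 °C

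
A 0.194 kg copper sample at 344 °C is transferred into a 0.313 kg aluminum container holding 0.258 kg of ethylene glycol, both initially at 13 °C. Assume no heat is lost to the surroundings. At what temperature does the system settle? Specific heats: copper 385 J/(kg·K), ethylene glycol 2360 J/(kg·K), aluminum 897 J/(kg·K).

Setting the total heat transfer to zero:
0.194·385·(T − 344) + 0.258·2360·(T − 13) + 0.313·897·(T − 13) = 0
74.69(T − 344) + 608.88(T − 13) + 280.76(T − 13) = 0
964.33 T = 37259
T = 37259 / 964.33 = 38.6 °C

T_f ≈ 38.6 °C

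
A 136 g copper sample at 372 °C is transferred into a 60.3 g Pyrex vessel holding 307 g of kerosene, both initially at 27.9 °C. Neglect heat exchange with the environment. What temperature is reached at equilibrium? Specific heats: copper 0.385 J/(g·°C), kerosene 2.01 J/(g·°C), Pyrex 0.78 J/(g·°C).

Conservation of energy gives ΣQ = 0:
136×0.385×(T − 372) + 307×2.01×(T − 27.9) + 60.3×0.78×(T − 27.9) = 0
52.36(T − 372) + 617.07(T − 27.9) + 47.03(T − 27.9) = 0
(52.36 + 617.07 + 47.03) T = 52.36×372 + 617.07×27.9 + 47.03×27.9
T ≈ 53.05 °C

T_f ≈ 53.0 °C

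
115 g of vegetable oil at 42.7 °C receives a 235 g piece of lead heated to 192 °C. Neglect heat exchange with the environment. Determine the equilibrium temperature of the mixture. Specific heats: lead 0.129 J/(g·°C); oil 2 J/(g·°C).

T_f ≈ 60.1 °C

Conservation of energy gives ΣQ = 0:
235*0.129*(T − 192) + 115*2*(T − 42.7) = 0
30.32(T − 192) + 230(T − 42.7) = 0
(30.32 + 230) T = 30.32*192 + 230*42.7
T = 15641 / 260.31 = 60.1 °C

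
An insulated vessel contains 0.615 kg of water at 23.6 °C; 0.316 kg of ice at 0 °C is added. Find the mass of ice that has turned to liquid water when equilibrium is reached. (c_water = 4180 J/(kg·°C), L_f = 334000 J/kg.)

Heat available from the water dropping to 0 °C: 0.615×4180×23.6 = 60669 J.
Melting all 0.316 kg of ice would need 0.316×334000 = 105544 J.
Since 60669 < 105544 J, not all the ice melts; equilibrium is at 0 °C.
m_melted×334000 = 60669  ⇒  m_melted ≈ 0.1816 kg.

m_melted ≈ 0.182 kg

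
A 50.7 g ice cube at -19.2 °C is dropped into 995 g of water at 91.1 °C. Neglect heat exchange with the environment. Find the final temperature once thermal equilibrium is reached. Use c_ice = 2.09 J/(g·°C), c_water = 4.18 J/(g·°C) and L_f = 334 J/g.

T_f ≈ 82.3 °C

Sum of m c ΔT and latent-heat terms is zero:
ice -19.2→0 °C: 50.7×2.09×19.2 = 2034.5; latent heat to melt: 50.7×334 = 16934; meltwater 0→T: 50.7×4.18×T = 211.93 T; water: 4159.1(T − 91.1)
4371 T = 378894 − 18968 = 359926
T ≈ 82.34 °C (positive, so assuming full melt was valid).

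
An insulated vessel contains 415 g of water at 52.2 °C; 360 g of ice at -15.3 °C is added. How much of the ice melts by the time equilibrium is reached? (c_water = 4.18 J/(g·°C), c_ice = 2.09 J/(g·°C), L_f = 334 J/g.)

Water can give up m c ΔT = 415×4.18×52.2 = 90551 J before reaching 0 °C.
Warming the ice to 0 °C takes 360×2.09×15.3 = 11512 J, leaving 79040 J for melting.
To melt every bit of ice: 360×334 = 120240 J.
That's not enough to melt it all — equilibrium is at 0 °C with ice remaining.
m_melted×334 = 79040  ⇒  m_melted ≈ 236.6 g.

m_melted ≈ 237 g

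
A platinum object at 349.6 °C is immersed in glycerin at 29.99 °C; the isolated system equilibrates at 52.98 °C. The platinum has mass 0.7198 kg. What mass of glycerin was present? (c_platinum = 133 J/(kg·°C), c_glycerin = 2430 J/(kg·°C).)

m ≈ 0.508 kg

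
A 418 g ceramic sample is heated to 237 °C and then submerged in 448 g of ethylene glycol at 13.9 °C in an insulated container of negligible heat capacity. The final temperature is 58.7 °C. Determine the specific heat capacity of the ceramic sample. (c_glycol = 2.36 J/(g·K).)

m_s c (T_s − T_f) = m_glycol c_glycol (T_f − T_0):
418·c·(237 − 58.7) = 448·2.36·(58.7 − 13.9)
74529 c = 47366  ⇒  c ≈ 0.6355 J/(g·K)

c ≈ 0.636 J/(g·K)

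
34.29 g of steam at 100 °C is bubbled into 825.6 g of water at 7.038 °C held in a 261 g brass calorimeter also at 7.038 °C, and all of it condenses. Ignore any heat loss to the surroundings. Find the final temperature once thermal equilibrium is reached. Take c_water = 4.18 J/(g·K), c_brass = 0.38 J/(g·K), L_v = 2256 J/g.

Let T be the final temperature. ΣQ_i = 0:
condense steam: −34.29×2256 = −77358
  condensed water 100 °C→T: 143.33(T − 100)
  water warms: 825.6×4.18×(T − 7.038) = 3451(T − 7.038)
  brass cup: 261×0.38×(T − 7.038) = 99.18(T − 7.038)
3693.5 T = 77358 + 14333 + 24986 = 116678
T ≈ 31.59 °C (< 100 °C, so full condensation is consistent).

T_f ≈ 31.6 °C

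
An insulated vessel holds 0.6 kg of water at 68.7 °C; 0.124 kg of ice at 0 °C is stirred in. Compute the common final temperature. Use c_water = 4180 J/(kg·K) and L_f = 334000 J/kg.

Conservation of energy gives ΣQ = 0:
fusion: m_ice L_f = 0.124·334000 = 41416; meltwater 0→T: 0.124·4180·T = 518.32 T; water cools: 0.6·4180·(T − 68.7) = 2508(T − 68.7)
3026.3 T = 172300 − 41416 = 130884
T ≈ 43.25 °C (positive, so assuming full melt was valid).

T_f ≈ 43.2 °C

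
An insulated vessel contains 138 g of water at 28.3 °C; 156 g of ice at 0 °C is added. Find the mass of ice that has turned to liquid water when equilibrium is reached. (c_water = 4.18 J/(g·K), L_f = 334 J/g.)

m_melted ≈ 48.9 g

Cooling the water to 0 °C releases 138×4.18×28.3 = 16325 J.
Fully melting the ice requires m_ice L_f = 156×334 = 52104 J.
16325 J < 52104 J, so only part of the ice melts and the system sits at 0 °C.
m_melted×334 = 16325  ⇒  m_melted ≈ 48.88 g.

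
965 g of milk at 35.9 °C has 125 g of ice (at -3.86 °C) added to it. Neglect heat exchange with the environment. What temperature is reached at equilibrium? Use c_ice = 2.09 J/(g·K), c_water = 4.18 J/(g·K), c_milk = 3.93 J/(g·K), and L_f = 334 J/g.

T_f ≈ 21.6 °C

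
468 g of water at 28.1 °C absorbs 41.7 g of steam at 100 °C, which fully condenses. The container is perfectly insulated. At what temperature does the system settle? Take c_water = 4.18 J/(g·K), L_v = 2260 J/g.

T_f ≈ 78.2 °C

Energy balance with sensible and latent terms:
steam→water at 100 °C releases m L_v = 41.7·2260 = 94242; condensed water 100 °C→T: 174.31(T − 100); water warms: 468·4.18·(T − 28.1) = 1956.2(T − 28.1)
2130.5 T = 94242 + 17431 + 54970 = 166643
T ≈ 78.22 °C, under the boiling point, so the assumption holds.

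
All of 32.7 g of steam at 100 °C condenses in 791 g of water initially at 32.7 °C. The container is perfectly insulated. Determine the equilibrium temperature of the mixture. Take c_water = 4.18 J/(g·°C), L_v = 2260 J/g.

Taking heat into each body as positive, Σ m c ΔT = 0:
steam→water at 100 °C releases m L_v = 32.7×2260 = 73902; condensate cools 100→T: 32.7×4.18×(T − 100) = 136.69(T − 100); water warms: 791×4.18×(T − 32.7) = 3306.4(T − 32.7)
3443.1 T = 73902 + 13669 + 108119 = 195689
T ≈ 56.84 °C (< 100 °C, so full condensation is consistent).

T_f ≈ 56.8 °C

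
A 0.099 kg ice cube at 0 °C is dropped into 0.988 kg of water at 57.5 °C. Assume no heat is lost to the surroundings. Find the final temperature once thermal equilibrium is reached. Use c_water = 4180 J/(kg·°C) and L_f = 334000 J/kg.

T_f ≈ 45.0 °C

Let T be the final temperature. ΣQ_i = 0:
fusion: m_ice L_f = 0.099·334000 = 33066
  warm the meltwater: 413.82 T
  water: 4129.8(T − 57.5)
4543.7 T = 237466 − 33066 = 204400
T ≈ 44.99 °C — above 0 °C, consistent with complete melting.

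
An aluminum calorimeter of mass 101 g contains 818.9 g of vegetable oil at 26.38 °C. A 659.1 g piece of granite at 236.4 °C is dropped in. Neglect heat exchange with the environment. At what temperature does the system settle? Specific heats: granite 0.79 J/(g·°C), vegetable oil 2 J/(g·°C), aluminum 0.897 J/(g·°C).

T_f ≈ 75.0 °C

Taking heat into each body as positive, Σ m c ΔT = 0:
659.1*0.79*(T − 236.4) + 818.9*2*(T − 26.38) + 101*0.897*(T − 26.38) = 0
2249.1 T = 168686
T = 168686 / 2249.1 = 75 °C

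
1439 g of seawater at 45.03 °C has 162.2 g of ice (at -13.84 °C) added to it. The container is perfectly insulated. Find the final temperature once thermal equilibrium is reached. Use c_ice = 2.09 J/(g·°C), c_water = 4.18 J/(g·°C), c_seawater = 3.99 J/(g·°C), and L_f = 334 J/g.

T_f ≈ 31.1 °C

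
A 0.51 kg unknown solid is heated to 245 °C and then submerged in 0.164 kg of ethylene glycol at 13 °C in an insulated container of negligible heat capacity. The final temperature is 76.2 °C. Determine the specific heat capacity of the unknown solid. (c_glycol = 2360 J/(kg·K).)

c ≈ 284 J/(kg·K)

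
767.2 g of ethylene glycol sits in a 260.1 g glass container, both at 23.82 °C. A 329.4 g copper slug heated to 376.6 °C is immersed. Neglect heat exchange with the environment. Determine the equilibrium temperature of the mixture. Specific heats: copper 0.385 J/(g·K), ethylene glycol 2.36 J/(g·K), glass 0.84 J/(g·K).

Let T be the final temperature. ΣQ_i = 0:
329.4×0.385×(T − 376.6) + 767.2×2.36×(T − 23.82) + 260.1×0.84×(T − 23.82) = 0
126.82(T − 376.6) + 1810.6(T − 23.82) + 218.48(T − 23.82) = 0
2155.9 T = 96093
T = 96093/2155.9 ≈ 44.57 °C

T_f ≈ 44.6 °C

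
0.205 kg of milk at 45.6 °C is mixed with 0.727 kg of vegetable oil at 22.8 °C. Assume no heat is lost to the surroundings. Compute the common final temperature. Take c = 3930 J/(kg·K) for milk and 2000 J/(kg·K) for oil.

T_f ≈ 30.9 °C

Let T be the final temperature. ΣQ_i = 0:
0.205·3930·(T − 45.6) + 0.727·2000·(T − 22.8) = 0
805.65(T − 45.6) + 1454(T − 22.8) = 0
(805.65 + 1454) T = 805.65·45.6 + 1454·22.8
T = 69889 / 2259.7 = 30.9 °C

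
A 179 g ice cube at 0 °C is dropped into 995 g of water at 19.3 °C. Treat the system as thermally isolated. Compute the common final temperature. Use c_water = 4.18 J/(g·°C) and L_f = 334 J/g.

Setting the total heat transfer to zero:
fusion: m_ice L_f = 179·334 = 59786
  meltwater 0→T: 179·4.18·T = 748.22 T
  water: 4159.1(T − 19.3)
4907.3 T = 80271 − 59786 = 20485
T ≈ 4.17 °C. Since T > 0 °C, the all-ice-melts assumption holds.

T_f ≈ 4.2 °C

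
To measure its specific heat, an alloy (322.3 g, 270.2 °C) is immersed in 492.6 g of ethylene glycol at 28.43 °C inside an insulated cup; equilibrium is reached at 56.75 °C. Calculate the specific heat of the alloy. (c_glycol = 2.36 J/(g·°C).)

c ≈ 0.479 J/(g·°C)

m_s c (T_s − T_f) = m_glycol c_glycol (T_f − T_0):
322.3·c·(270.2 − 56.75) = 492.6·2.36·(56.75 − 28.43)
68795 c = 32923  ⇒  c ≈ 0.4786 J/(g·°C)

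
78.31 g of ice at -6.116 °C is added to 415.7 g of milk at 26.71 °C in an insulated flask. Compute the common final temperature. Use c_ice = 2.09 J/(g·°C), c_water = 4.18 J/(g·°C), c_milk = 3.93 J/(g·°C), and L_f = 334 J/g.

Setting the total heat transfer to zero:
ice -6.116→0 °C: 78.31·2.09·6.116 = 1001
  latent heat to melt: 78.31·334 = 26156
  meltwater 0→T: 78.31·4.18·T = 327.34 T
  milk: 1633.7(T − 26.71)
1961 T = 43636 − 27157 = 16480
T ≈ 8.40 °C (positive, so assuming full melt was valid).

T_f ≈ 8.4 °C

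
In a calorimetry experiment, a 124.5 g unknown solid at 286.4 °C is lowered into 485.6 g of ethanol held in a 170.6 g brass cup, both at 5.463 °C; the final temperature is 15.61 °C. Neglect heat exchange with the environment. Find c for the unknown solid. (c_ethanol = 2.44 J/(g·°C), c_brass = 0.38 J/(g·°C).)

Let T be the final temperature. ΣQ_i = 0:
124.5·c·(15.61 − 286.4) + 485.6·2.44·(15.61 − 5.463) + 170.6·0.38·(15.61 − 5.463) = 0
-33713 c = -12681
c = -12681/-33713 ≈ 0.3761 J/(g·°C)

c ≈ 0.376 J/(g·°C)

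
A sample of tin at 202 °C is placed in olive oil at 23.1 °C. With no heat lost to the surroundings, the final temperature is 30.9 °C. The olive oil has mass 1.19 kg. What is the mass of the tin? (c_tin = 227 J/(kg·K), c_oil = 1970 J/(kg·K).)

Taking heat into each body as positive, Σ m c ΔT = 0:
m×227×(30.9 − 202) + 1.19×1970×(30.9 − 23.1) = 0
-38840 m = -18286
m = -18286/-38840 ≈ 0.4708 kg

m ≈ 0.471 kg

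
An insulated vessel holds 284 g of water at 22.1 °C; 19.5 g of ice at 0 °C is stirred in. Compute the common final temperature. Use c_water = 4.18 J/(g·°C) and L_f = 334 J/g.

Taking heat into each body as positive, Σ m c ΔT = 0:
melt ice: 19.5·334 = 6513
  meltwater 0→T: 19.5·4.18·T = 81.51 T
  water: 1187.1(T − 22.1)
1268.6 T = 26235 − 6513 = 19722
T ≈ 15.55 °C (positive, so assuming full melt was valid).

T_f ≈ 15.5 °C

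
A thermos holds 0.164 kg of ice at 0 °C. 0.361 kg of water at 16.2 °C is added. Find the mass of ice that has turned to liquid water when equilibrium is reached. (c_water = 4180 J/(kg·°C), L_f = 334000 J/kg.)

Cooling the water to 0 °C releases 0.361·4180·16.2 = 24445 J.
Melting all 0.164 kg of ice would need 0.164·334000 = 54776 J.
That's not enough to melt it all — equilibrium is at 0 °C with ice remaining.
Mass melted = 24445/334000 ≈ 0.07319 kg.

m_melted ≈ 0.0732 kg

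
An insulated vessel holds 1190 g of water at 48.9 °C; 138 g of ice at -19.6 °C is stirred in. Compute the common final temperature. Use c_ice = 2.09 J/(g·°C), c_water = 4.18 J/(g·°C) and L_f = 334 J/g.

T_f ≈ 34.5 °C

Heat gained plus heat lost sum to zero:
warm ice to 0 °C: 138×2.09×(0 − (-19.6)) = 5653
  melt ice: 138×334 = 46092
  meltwater 0→T: 138×4.18×T = 576.84 T
  water cools: 1190×4.18×(T − 48.9) = 4974.2(T − 48.9)
5551 T = 243238 − 51745 = 191493
T ≈ 34.50 °C. Since T > 0 °C, the all-ice-melts assumption holds.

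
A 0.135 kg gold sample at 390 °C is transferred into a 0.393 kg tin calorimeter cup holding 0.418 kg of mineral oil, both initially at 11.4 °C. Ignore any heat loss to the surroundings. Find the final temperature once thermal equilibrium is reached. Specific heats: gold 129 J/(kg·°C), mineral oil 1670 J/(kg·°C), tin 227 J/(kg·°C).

T_f ≈ 19.6 °C

Taking heat into each body as positive, Σ m c ΔT = 0:
0.135×129×(T − 390) + 0.418×1670×(T − 11.4) + 0.393×227×(T − 11.4) = 0
17.42(T − 390) + 698.06(T − 11.4) + 89.21(T − 11.4) = 0
(17.42 + 698.06 + 89.21) T = 17.42×390 + 698.06×11.4 + 89.21×11.4
T = 15767/804.69 ≈ 19.59 °C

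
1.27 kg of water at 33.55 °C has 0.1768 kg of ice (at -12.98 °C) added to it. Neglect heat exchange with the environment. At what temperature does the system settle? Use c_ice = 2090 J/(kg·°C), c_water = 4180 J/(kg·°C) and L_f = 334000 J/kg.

T_f ≈ 18.9 °C

Taking heat into each body as positive, Σ m c ΔT = 0:
warm ice to 0 °C: 0.1768×2090×(0 − (-12.98)) = 4796.3
  fusion: m_ice L_f = 0.1768×334000 = 59051
  warm the meltwater: 739.02 T
  water: 5308.6(T − 33.55)
6047.6 T = 178104 − 63847 = 114256
T ≈ 18.89 °C — above 0 °C, consistent with complete melting.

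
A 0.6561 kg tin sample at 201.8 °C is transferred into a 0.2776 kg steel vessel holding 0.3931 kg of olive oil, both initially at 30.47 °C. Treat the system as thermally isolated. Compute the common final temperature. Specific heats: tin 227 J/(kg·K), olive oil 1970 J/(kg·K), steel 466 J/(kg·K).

Energy conservation, ΣQ = 0:
0.6561·227·(T − 201.8) + 0.3931·1970·(T − 30.47) + 0.2776·466·(T − 30.47) = 0
1052.7 T = 57593
T ≈ 54.71 °C

T_f ≈ 54.7 °C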